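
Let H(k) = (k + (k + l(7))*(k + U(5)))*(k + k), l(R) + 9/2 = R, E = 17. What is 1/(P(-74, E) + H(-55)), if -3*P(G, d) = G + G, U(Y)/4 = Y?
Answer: -3/588077 ≈ -5.1014e-6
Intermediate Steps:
U(Y) = 4*Y
l(R) = -9/2 + R
H(k) = 2*k*(k + (20 + k)*(5/2 + k)) (H(k) = (k + (k + (-9/2 + 7))*(k + 4*5))*(k + k) = (k + (k + 5/2)*(k + 20))*(2*k) = (k + (5/2 + k)*(20 + k))*(2*k) = (k + (20 + k)*(5/2 + k))*(2*k) = 2*k*(k + (20 + k)*(5/2 + k)))
P(G, d) = -2*G/3 (P(G, d) = -(G + G)/3 = -2*G/3)
1/(P(-74, E) + H(-55)) = 1/(-⅔*(-74) - 55*(100 + 2*(-55)² + 47*(-55))) = 1/(148/3 - 55*(100 + 2*3025 - 2585)) = 1/(148/3 - 55*(100 + 6050 - 2585)) = 1/(148/3 - 55*3565) = 1/(148/3 - 196075) = 1/(-588077/3) = -3/588077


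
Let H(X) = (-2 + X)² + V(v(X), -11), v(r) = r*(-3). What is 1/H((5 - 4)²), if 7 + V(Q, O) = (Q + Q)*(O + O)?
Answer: 1/126 ≈ 0.0079365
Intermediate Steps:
v(r) = -3*r
V(Q, O) = -7 + 4*O*Q (V(Q, O) = -7 + (Q + Q)*(O + O) = -7 + (2*Q)*(2*O) = -7 + 4*O*Q)
H(X) = -7 + (-2 + X)² + 132*X (H(X) = (-2 + X)² + (-7 + 4*(-11)*(-3*X)) = (-2 + X)² + (-7 + 132*X) = -7 + (-2 + X)² + 132*X)
1/H((5 - 4)²) = 1/(-3 + ((5 - 4)²)² + 128*(5 - 4)²) = 1/(-3 + (1²)² + 128*1²) = 1/(-3 + 1² + 128*1) = 1/(-3 + 1 + 128) = 1/126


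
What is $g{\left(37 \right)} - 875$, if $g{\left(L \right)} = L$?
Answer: $-838$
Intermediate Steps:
$g{\left(37 \right)} - 875 = 37 - 875 = -838$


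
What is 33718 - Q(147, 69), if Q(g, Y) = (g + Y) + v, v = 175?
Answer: 33327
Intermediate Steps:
Q(g, Y) = 175 + Y + g (Q(g, Y) = (g + Y) + 175 = (Y + g) + 175 = 175 + Y + g)
33718 - Q(147, 69) = 33718 - (175 + 69 + 147) = 33718 - 1*391 = 33718 - 391 = 33327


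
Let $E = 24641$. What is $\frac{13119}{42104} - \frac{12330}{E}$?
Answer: $- \frac{195877041}{1037484664} \approx -0.1888$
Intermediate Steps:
$\frac{13119}{42104} - \frac{12330}{E} = \frac{13119}{42104} - \frac{12330}{24641} = - \frac{195877041}{1037484664}$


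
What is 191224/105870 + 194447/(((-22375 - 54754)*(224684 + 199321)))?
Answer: 208453116612653/115409175125205 ≈ 1.8062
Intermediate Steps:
191224/105870 + 194447/(((-22375 - 54754)*(224684 + 199321))) = 191224*(1/105870) + 194447/((-77129*424005)) = 95612/52935 + 194447/(-32703081645) = 95612/52935 + 194447*(-1/32703081645) = 95612/52935 - 194447/32703081645 = 208453116612653/115409175125205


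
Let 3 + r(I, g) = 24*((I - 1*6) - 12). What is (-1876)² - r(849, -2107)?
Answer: 3499435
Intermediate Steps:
r(I, g) = -435 + 24*I (r(I, g) = -3 + 24*((I - 1*6) - 12) = -3 + 24*((I - 6) - 12) = -3 + 24*((-6 + I) - 12) = -3 + 24*(-18 + I) = -3 + (-432 + 24*I) = -435 + 24*I)
(-1876)² - r(849, -2107) = (-1876)² - (-435 + 24*849) = 3519376 - (-435 + 20376) = 3519376 - 1*19941 = 3519376 - 19941 = 3499435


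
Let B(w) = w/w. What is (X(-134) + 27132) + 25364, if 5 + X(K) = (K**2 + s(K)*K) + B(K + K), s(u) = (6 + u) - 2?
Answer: 87868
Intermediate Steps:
B(w) = 1
s(u) = 4 + u
X(K) = -4 + K**2 + K*(4 + K) (X(K) = -5 + ((K**2 + (4 + K)*K) + 1) = -5 + ((K**2 + K*(4 + K)) + 1) = -5 + (1 + K**2 + K*(4 + K)) = -4 + K**2 + K*(4 + K))
(X(-134) + 27132) + 25364 = ((-4 + (-134)**2 - 134*(4 - 134)) + 27132) + 25364 = ((-4 + 17956 - 134*(-130)) + 27132) + 25364 = ((-4 + 17956 + 17420) + 27132) + 25364 = (35372 + 27132) + 25364 = 62504 + 25364 = 87868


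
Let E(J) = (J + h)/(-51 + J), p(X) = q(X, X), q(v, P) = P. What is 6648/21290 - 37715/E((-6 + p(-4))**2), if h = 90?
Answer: -207070537/21290 ≈ -9726.2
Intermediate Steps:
p(X) = X
E(J) = (90 + J)/(-51 + J) (E(J) = (J + 90)/(-51 + J) = (90 + J)/(-51 + J))
6648/21290 - 37715/E((-6 + p(-4))**2) = 6648/21290 - 37715*(-51 + (-6 - 4)**2)/(90 + (-6 - 4)**2) = 6648*(1/21290) - 37715*(-51 + (-10)**2)/(90 + (-10)**2) = 3324/10645 - 37715*(-51 + 100)/(90 + 100) = 3324/10645 - 37715/(190/49) = 3324/10645 - 37715/((1/49)*190) = 3324/10645 - 37715/190/49 = 3324/10645 - 37715*49/190 = 3324/10645 - 19453/2 = -207070537/21290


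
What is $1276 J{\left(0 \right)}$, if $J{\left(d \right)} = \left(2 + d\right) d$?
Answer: $0$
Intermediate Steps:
$J{\left(d \right)} = d \left(2 + d\right)$
$1276 J{\left(0 \right)} = 1276 \cdot 0 \left(2 + 0\right) = 1276 \cdot 0 \cdot 2 = 1276 \cdot 0 = 0$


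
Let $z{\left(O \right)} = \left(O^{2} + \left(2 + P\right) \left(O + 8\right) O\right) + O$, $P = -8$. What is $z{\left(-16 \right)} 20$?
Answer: $-10560$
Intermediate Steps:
$z{\left(O \right)} = O + O^{2} + O \left(-48 - 6 O\right)$ ($z{\left(O \right)} = \left(O^{2} + \left(2 - 8\right) \left(O + 8\right) O\right) + O = \left(O^{2} + - 6 \left(8 + O\right) O\right) + O = \left(O^{2} + \left(-48 - 6 O\right) O\right) + O = \left(O^{2} + O \left(-48 - 6 O\right)\right) + O = O + O^{2} + O \left(-48 - 6 O\right)$)
$z{\left(-16 \right)} 20 = - 16 \left(-47 - -80\right) 20 = - 16 \left(-47 + 80\right) 20 = \left(-16\right) 33 \cdot 20 = \left(-528\right) 20 = -10560$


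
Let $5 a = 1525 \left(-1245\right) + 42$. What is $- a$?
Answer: $\frac{1898583}{5} \approx 3.7972 \cdot 10^{5}$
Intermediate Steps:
$a = - \frac{1898583}{5}$ ($a = \frac{1525 \left(-1245\right) + 42}{5} = \frac{-1898625 + 42}{5} = \frac{1}{5} \left(-1898583\right) = - \frac{1898583}{5} \approx -3.7972 \cdot 10^{5}$)
$- a = \left(-1\right) \left(- \frac{1898583}{5}\right) = \frac{1898583}{5}$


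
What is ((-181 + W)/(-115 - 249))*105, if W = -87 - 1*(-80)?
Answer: 705/13 ≈ 54.231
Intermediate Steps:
W = -7 (W = -87 + 80 = -7)
((-181 + W)/(-115 - 249))*105 = ((-181 - 7)/(-115 - 249))*105 = -188/(-364)*105 = -188*(-1/364)*105 = (47/91)*105 = 705/13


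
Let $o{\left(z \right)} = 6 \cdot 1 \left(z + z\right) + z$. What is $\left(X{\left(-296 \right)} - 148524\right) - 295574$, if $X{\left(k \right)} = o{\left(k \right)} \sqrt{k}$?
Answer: $-444098 - 7696 i \sqrt{74} \approx -4.441 \cdot 10^{5} - 66204.0 i$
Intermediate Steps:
$o{\left(z \right)} = 13 z$ ($o{\left(z \right)} = 6 \cdot 1 \cdot 2 z + z = 6 \cdot 2 z + z = 12 z + z = 13 z$)
$X{\left(k \right)} = 13 k^{\frac{3}{2}}$ ($X{\left(k \right)} = 13 k \sqrt{k} = 13 k^{\frac{3}{2}}$)
$\left(X{\left(-296 \right)} - 148524\right) - 295574 = \left(13 \left(-296\right)^{\frac{3}{2}} - 148524\right) - 295574 = \left(13 \left(- 592 i \sqrt{74}\right) - 148524\right) - 295574 = \left(- 7696 i \sqrt{74} - 148524\right) - 295574 = \left(-148524 - 7696 i \sqrt{74}\right) - 295574 = -444098 - 7696 i \sqrt{74}$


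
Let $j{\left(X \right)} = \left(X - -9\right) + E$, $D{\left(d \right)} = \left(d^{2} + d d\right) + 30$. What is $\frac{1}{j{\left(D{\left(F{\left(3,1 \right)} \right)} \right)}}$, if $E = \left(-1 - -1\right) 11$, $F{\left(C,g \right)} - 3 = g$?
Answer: $\frac{1}{71} \approx 0.014085$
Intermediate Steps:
$F{\left(C,g \right)} = 3 + g$
$E = 0$ ($E = \left(-1 + \left(-1 + 2\right)\right) 11 = \left(-1 + 1\right) 11 = 0 \cdot 11 = 0$)
$D{\left(d \right)} = 30 + 2 d^{2}$ ($D{\left(d \right)} = \left(d^{2} + d^{2}\right) + 30 = 2 d^{2} + 30 = 30 + 2 d^{2}$)
$j{\left(X \right)} = 9 + X$ ($j{\left(X \right)} = \left(X - -9\right) + 0 = \left(X + 9\right) + 0 = \left(9 + X\right) + 0 = 9 + X$)
$\frac{1}{j{\left(D{\left(F{\left(3,1 \right)} \right)} \right)}} = \frac{1}{9 + \left(30 + 2 \left(3 + 1\right)^{2}\right)} = \frac{1}{9 + \left(30 + 2 \cdot 4^{2}\right)} = \frac{1}{9 + \left(30 + 2 \cdot 16\right)} = \frac{1}{9 + \left(30 + 32\right)} = \frac{1}{9 + 62} = \frac{1}{71}$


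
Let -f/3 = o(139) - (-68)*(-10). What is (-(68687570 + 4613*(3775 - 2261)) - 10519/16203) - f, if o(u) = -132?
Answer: -1226147258383/16203 ≈ -7.5674e+7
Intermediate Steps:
f = 2436 (f = -3*(-132 - (-68)*(-10)) = -3*(-132 - 1*680) = -3*(-132 - 680) = -3*(-812) = 2436)
(-(68687570 + 4613*(3775 - 2261)) - 10519/16203) - f = (-(68687570 + 4613*(3775 - 2261)) - 10519/16203) - 1*2436 = (-4613/(1/((1514 - 4125) + 19015)) - 10519*1/16203) - 2436 = (-4613/(1/(-2611 + 19015)) - 10519/16203) - 2436 = (-4613/(1/16404) - 10519/16203) - 2436 = (-4613/1/16404 - 10519/16203) - 2436 = (-4613*16404 - 10519/16203) - 2436 = (-75671652 - 10519/16203) - 2436 = -1226107787875/16203 - 2436 = -1226147258383/16203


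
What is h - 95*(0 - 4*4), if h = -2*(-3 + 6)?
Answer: 1514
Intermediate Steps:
h = -6 (h = -2*3 = -6)
h - 95*(0 - 4*4) = -6 - 95*(0 - 4*4) = -6 - 95*(0 - 16) = -6 - 95*(-16) = -6 + 1520 = 1514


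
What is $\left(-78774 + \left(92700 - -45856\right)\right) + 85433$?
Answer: $145215$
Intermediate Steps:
$\left(-78774 + \left(92700 - -45856\right)\right) + 85433 = \left(-78774 + \left(92700 + 45856\right)\right) + 85433 = \left(-78774 + 138556\right) + 85433 = 59782 + 85433 = 145215$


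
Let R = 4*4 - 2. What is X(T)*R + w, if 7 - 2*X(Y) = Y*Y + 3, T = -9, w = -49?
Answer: -588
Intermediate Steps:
R = 14 (R = 16 - 2 = 14)
X(Y) = 2 - Y**2/2 (X(Y) = 7/2 - (Y*Y + 3)/2 = 7/2 - (Y**2 + 3)/2 = 7/2 - (3 + Y**2)/2 = 7/2 + (-3/2 - Y**2/2) = 2 - Y**2/2)
X(T)*R + w = (2 - 1/2*(-9)**2)*14 - 49 = (2 - 1/2*81)*14 - 49 = (2 - 81/2)*14 - 49 = -77/2*14 - 49 = -539 - 49 = -588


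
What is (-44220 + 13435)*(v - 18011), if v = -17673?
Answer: 1098531940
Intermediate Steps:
(-44220 + 13435)*(v - 18011) = (-44220 + 13435)*(-17673 - 18011) = -30785*(-35684) = 1098531940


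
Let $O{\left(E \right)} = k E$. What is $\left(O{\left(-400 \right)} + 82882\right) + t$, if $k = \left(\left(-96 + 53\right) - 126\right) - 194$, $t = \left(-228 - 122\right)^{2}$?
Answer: $350582$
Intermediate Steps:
$t = 122500$ ($t = \left(-350\right)^{2} = 122500$)
$k = -363$ ($k = \left(-43 - 126\right) - 194 = -169 - 194 = -363$)
$O{\left(E \right)} = - 363 E$
$\left(O{\left(-400 \right)} + 82882\right) + t = \left(\left(-363\right) \left(-400\right) + 82882\right) + 122500 = \left(145200 + 82882\right) + 122500 = 228082 + 122500 = 350582$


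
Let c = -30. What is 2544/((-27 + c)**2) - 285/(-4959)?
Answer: 8799/10469 ≈ 0.84048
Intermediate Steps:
2544/((-27 + c)**2) - 285/(-4959) = 2544/((-27 - 30)**2) - 285/(-4959) = 2544/((-57)**2) - 285*(-1/4959) = 2544/3249 + 5/87 = 2544*(1/3249) + 5/87 = 848/1083 + 5/87 = 8799/10469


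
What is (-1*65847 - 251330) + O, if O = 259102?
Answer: -58075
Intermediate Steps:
(-1*65847 - 251330) + O = (-1*65847 - 251330) + 259102 = (-65847 - 251330) + 259102 = -317177 + 259102 = -58075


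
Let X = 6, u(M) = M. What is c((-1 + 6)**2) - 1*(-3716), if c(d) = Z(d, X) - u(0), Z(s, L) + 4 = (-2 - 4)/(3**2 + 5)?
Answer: 25981/7 ≈ 3711.6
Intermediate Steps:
Z(s, L) = -31/7 (Z(s, L) = -4 + (-2 - 4)/(3**2 + 5) = -4 - 6/(9 + 5) = -4 - 6/14 = -4 - 6*1/14 = -4 - 3/7 = -31/7)
c(d) = -31/7 (c(d) = -31/7 - 1*0 = -31/7 + 0 = -31/7)
c((-1 + 6)**2) - 1*(-3716) = -31/7 - 1*(-3716) = -31/7 + 3716 = 25981/7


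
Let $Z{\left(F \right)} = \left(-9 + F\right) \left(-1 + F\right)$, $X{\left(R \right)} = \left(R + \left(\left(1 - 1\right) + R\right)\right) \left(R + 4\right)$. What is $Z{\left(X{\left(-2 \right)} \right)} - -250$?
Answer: $403$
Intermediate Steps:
$X{\left(R \right)} = 2 R \left(4 + R\right)$ ($X{\left(R \right)} = \left(R + \left(0 + R\right)\right) \left(4 + R\right) = \left(R + R\right) \left(4 + R\right) = 2 R \left(4 + R\right)$)
$Z{\left(F \right)} = \left(-1 + F\right) \left(-9 + F\right)$
$Z{\left(X{\left(-2 \right)} \right)} - -250 = \left(9 + \left(2 \left(-2\right) \left(4 - 2\right)\right)^{2} - 10 \cdot 2 \left(-2\right) \left(4 - 2\right)\right) - -250 = \left(9 + \left(2 \left(-2\right) 2\right)^{2} - 10 \cdot 2 \left(-2\right) 2\right) + 250 = \left(9 + \left(-8\right)^{2} - -80\right) + 250 = \left(9 + 64 + 80\right) + 250 = 153 + 250 = 403$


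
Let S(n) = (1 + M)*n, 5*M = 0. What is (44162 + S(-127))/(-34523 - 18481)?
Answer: -44035/53004 ≈ -0.83079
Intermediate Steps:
M = 0 (M = (⅕)*0 = 0)
S(n) = n (S(n) = (1 + 0)*n = 1*n = n)
(44162 + S(-127))/(-34523 - 18481) = (44162 - 127)/(-34523 - 18481) = 44035/(-53004) = 44035*(-1/53004) = -44035/53004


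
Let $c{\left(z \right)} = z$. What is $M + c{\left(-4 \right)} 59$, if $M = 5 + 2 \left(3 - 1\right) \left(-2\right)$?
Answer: $-239$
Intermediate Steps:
$M = -3$ ($M = 5 + 2 \left(3 - 1\right) \left(-2\right) = 5 + 2 \cdot 2 \left(-2\right) = 5 + 2 \left(-4\right) = 5 - 8 = -3$)
$M + c{\left(-4 \right)} 59 = -3 - 236 = -239$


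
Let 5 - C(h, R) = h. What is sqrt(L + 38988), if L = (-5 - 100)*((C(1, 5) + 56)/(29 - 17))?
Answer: sqrt(38463) ≈ 196.12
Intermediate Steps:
C(h, R) = 5 - h
L = -525 (L = (-5 - 100)*(((5 - 1*1) + 56)/(29 - 17)) = -105*((5 - 1) + 56)/12 = -105*(4 + 56)/12 = -6300/12 = -105*5 = -525)
sqrt(L + 38988) = sqrt(-525 + 38988) = sqrt(38463)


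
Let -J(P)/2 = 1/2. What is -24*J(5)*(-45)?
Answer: -1080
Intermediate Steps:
J(P) = -1 (J(P) = -2/2 = -2*½ = -1)
-24*J(5)*(-45) = -24*(-1)*(-45) = 24*(-45) = -1080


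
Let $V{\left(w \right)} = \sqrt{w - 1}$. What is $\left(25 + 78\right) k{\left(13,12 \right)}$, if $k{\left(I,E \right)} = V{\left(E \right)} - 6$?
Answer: $-618 + 103 \sqrt{11} \approx -276.39$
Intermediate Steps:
$V{\left(w \right)} = \sqrt{-1 + w}$
$k{\left(I,E \right)} = -6 + \sqrt{-1 + E}$ ($k{\left(I,E \right)} = \sqrt{-1 + E} - 6 = -6 + \sqrt{-1 + E}$)
$\left(25 + 78\right) k{\left(13,12 \right)} = \left(25 + 78\right) \left(-6 + \sqrt{-1 + 12}\right) = 103 \left(-6 + \sqrt{11}\right) = -618 + 103 \sqrt{11}$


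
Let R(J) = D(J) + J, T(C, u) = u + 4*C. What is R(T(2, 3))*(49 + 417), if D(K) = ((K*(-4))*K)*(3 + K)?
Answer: -3152490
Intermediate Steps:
D(K) = -4*K**2*(3 + K) (D(K) = ((-4*K)*K)*(3 + K) = (-4*K**2)*(3 + K) = -4*K**2*(3 + K))
R(J) = J + 4*J**2*(-3 - J) (R(J) = 4*J**2*(-3 - J) + J = J + 4*J**2*(-3 - J))
R(T(2, 3))*(49 + 417) = ((3 + 4*2)*(1 - 4*(3 + 4*2)*(3 + (3 + 4*2))))*(49 + 417) = ((3 + 8)*(1 - 4*(3 + 8)*(3 + (3 + 8))))*466 = (11*(1 - 4*11*(3 + 11)))*466 = (11*(1 - 4*11*14))*466 = (11*(1 - 616))*466 = (11*(-615))*466 = -6765*466 = -3152490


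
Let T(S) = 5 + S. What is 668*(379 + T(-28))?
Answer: 237808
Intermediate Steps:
668*(379 + T(-28)) = 668*(379 + (5 - 28)) = 668*(379 - 23) = 668*356 = 237808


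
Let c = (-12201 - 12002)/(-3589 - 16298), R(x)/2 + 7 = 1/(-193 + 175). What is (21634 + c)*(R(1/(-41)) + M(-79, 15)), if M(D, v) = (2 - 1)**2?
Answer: -50770628198/178983 ≈ -2.8366e+5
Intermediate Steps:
M(D, v) = 1 (M(D, v) = 1**2 = 1)
R(x) = -127/9 (R(x) = -14 + 2/(-193 + 175) = -14 + 2/(-18) = -14 + 2*(-1/18) = -14 - 1/9 = -127/9)
c = 24203/19887 (c = -24203/(-19887) = -24203*(-1/19887) = 24203/19887 ≈ 1.2170)
(21634 + c)*(R(1/(-41)) + M(-79, 15)) = (21634 + 24203/19887)*(-127/9 + 1) = (430259561/19887)*(-118/9) = -50770628198/178983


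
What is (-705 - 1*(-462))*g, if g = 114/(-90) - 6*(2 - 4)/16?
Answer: 2511/20 ≈ 125.55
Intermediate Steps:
g = -31/60 (g = 114*(-1/90) - 6*(-2)*(1/16) = -19/15 + 12*(1/16) = -19/15 + ¾ = -31/60 ≈ -0.51667)
(-705 - 1*(-462))*g = (-705 - 1*(-462))*(-31/60) = (-705 + 462)*(-31/60) = -243*(-31/60) = 2511/20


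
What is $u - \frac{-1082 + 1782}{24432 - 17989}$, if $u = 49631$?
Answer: $\frac{319771833}{6443} \approx 49631.0$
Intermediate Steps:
$u - \frac{-1082 + 1782}{24432 - 17989} = 49631 - \frac{-1082 + 1782}{24432 - 17989} = 49631 - \frac{700}{6443} = \frac{319771833}{6443}$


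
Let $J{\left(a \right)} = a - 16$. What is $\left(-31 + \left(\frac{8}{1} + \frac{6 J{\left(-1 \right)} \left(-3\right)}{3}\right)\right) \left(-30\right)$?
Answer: $-2370$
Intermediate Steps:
$J{\left(a \right)} = -16 + a$ ($J{\left(a \right)} = a - 16 = -16 + a$)
$\left(-31 + \left(\frac{8}{1} + \frac{6 J{\left(-1 \right)} \left(-3\right)}{3}\right)\right) \left(-30\right) = \left(-31 + \left(\frac{8}{1} + \frac{6 \left(-16 - 1\right) \left(-3\right)}{3}\right)\right) \left(-30\right) = \left(-31 + \left(8 \cdot 1 + 6 \left(-17\right) \left(-3\right) \frac{1}{3}\right)\right) \left(-30\right) = \left(-31 + \left(8 + \left(-102\right) \left(-3\right) \frac{1}{3}\right)\right) \left(-30\right) = \left(-31 + \left(8 + 306 \cdot \frac{1}{3}\right)\right) \left(-30\right) = \left(-31 + \left(8 + 102\right)\right) \left(-30\right) = \left(-31 + 110\right) \left(-30\right) = 79 \left(-30\right) = -2370$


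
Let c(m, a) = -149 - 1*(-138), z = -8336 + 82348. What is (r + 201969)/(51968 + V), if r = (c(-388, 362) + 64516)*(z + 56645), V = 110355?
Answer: 8428231754/162323 ≈ 51923.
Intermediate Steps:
z = 74012
c(m, a) = -11 (c(m, a) = -149 + 138 = -11)
r = 8428029785 (r = (-11 + 64516)*(74012 + 56645) = 64505*130657 = 8428029785)
(r + 201969)/(51968 + V) = (8428029785 + 201969)/(51968 + 110355) = 8428231754/162323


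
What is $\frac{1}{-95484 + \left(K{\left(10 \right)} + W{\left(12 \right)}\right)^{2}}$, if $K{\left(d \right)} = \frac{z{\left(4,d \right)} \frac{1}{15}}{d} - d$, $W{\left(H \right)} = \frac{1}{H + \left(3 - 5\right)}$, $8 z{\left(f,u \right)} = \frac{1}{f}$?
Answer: $- \frac{23040000}{2197693304639} \approx -1.0484 \cdot 10^{-5}$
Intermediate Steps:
$z{\left(f,u \right)} = \frac{1}{8 f}$
$W{\left(H \right)} = \frac{1}{-2 + H}$ ($W{\left(H \right)} = \frac{1}{H + \left(3 - 5\right)} = \frac{1}{H - 2} = \frac{1}{-2 + H}$)
$K{\left(d \right)} = - d + \frac{1}{480 d}$ ($K{\left(d \right)} = \frac{\frac{1}{8 \cdot 4} \cdot \frac{1}{15}}{d} - d = \frac{\frac{1}{8} \cdot \frac{1}{4} \cdot \frac{1}{15}}{d} - d = \frac{\frac{1}{32} \cdot \frac{1}{15}}{d} - d = \frac{1}{480 d} - d = - d + \frac{1}{480 d}$)
$\frac{1}{-95484 + \left(K{\left(10 \right)} + W{\left(12 \right)}\right)^{2}} = \frac{1}{-95484 + \left(\left(\left(-1\right) 10 + \frac{1}{480 \cdot 10}\right) + \frac{1}{-2 + 12}\right)^{2}} = \frac{1}{-95484 + \left(\left(-10 + \frac{1}{480} \cdot \frac{1}{10}\right) + \frac{1}{10}\right)^{2}} = \frac{1}{-95484 + \left(\left(-10 + \frac{1}{4800}\right) + \frac{1}{10}\right)^{2}} = \frac{1}{-95484 + \left(- \frac{47999}{4800} + \frac{1}{10}\right)^{2}} = \frac{1}{-95484 + \left(- \frac{47519}{4800}\right)^{2}} = \frac{1}{-95484 + \frac{2258055361}{23040000}} = \frac{1}{- \frac{2197693304639}{23040000}} = - \frac{23040000}{2197693304639}$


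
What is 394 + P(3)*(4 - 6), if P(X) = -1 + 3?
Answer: 390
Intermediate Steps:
P(X) = 2
394 + P(3)*(4 - 6) = 394 + 2*(4 - 6) = 394 + 2*(-2) = 394 - 4 = 390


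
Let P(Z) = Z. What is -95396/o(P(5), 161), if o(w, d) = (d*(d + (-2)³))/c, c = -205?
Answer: 2793740/3519 ≈ 793.90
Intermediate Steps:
o(w, d) = -d*(-8 + d)/205 (o(w, d) = (d*(d + (-2)³))/(-205) = (d*(d - 8))*(-1/205) = (d*(-8 + d))*(-1/205) = -d*(-8 + d)/205)
-95396/o(P(5), 161) = -95396*205/(161*(8 - 1*161)) = -95396*205/(161*(8 - 161)) = -95396/((1/205)*161*(-153)) = -95396/(-24633/205) = -95396*(-205/24633) = 2793740/3519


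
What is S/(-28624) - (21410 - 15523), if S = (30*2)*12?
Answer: -10531888/1789 ≈ -5887.0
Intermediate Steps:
S = 720 (S = 60*12 = 720)
S/(-28624) - (21410 - 15523) = 720/(-28624) - (21410 - 15523) = 720*(-1/28624) - 1*5887 = -45/1789 - 5887 = -10531888/1789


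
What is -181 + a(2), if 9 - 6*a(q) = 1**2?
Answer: -539/3 ≈ -179.67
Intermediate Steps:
a(q) = 4/3 (a(q) = 3/2 - 1/6*1**2 = 3/2 - 1/6*1 = 3/2 - 1/6 = 4/3)
-181 + a(2) = -181 + 4/3 = -539/3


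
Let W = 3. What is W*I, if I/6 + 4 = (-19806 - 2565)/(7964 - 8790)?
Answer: 171603/413 ≈ 415.50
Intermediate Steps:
I = 57201/413 (I = -24 + 6*((-19806 - 2565)/(7964 - 8790)) = -24 + 6*(-22371/(-826)) = -24 + 6*(-22371*(-1/826)) = -24 + 6*(22371/826) = -24 + 67113/413 = 57201/413 ≈ 138.50)
W*I = 3*(57201/413) = 171603/413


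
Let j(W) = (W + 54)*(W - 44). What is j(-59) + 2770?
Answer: 3285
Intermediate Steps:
j(W) = (-44 + W)*(54 + W) (j(W) = (54 + W)*(-44 + W) = (-44 + W)*(54 + W))
j(-59) + 2770 = (-2376 + (-59)**2 + 10*(-59)) + 2770 = (-2376 + 3481 - 590) + 2770 = 515 + 2770 = 3285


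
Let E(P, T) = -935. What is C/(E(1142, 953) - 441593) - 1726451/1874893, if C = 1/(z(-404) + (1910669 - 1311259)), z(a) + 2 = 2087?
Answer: -459543929226326253/499055980213408480 ≈ -0.92083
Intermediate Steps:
z(a) = 2085 (z(a) = -2 + 2087 = 2085)
C = 1/601495 (C = 1/(2085 + (1910669 - 1311259)) = 1/(2085 + 599410) = 1/601495 ≈ 1.6625e-6)
C/(E(1142, 953) - 441593) - 1726451/1874893 = 1/(601495*(-935 - 441593)) - 1726451/1874893 = (1/601495)/(-442528) - 1726451*1/1874893 = (1/601495)*(-1/442528) - 1726451/1874893 = -1/266178379360 - 1726451/1874893 = -459543929226326253/499055980213408480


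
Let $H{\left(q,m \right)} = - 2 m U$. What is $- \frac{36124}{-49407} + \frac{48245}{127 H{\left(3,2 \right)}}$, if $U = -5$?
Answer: $\frac{495079135}{25098756} \approx 19.725$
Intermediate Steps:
$H{\left(q,m \right)} = 10 m$ ($H{\left(q,m \right)} = - 2 m \left(-5\right) = 10 m$)
$- \frac{36124}{-49407} + \frac{48245}{127 H{\left(3,2 \right)}} = - \frac{36124}{-49407} + \frac{48245}{127 \cdot 10 \cdot 2} = \left(-36124\right) \left(- \frac{1}{49407}\right) + \frac{48245}{127 \cdot 20} = \frac{36124}{49407} + \frac{48245}{2540} = \frac{36124}{49407} + 48245 \cdot \frac{1}{2540} = \frac{36124}{49407} + \frac{9649}{508} = \frac{495079135}{25098756}$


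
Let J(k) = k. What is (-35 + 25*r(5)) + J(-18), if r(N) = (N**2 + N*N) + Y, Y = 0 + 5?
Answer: 1322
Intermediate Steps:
Y = 5
r(N) = 5 + 2*N**2 (r(N) = (N**2 + N*N) + 5 = (N**2 + N**2) + 5 = 2*N**2 + 5 = 5 + 2*N**2)
(-35 + 25*r(5)) + J(-18) = (-35 + 25*(5 + 2*5**2)) - 18 = (-35 + 25*(5 + 2*25)) - 18 = (-35 + 25*(5 + 50)) - 18 = (-35 + 25*55) - 18 = (-35 + 1375) - 18 = 1340 - 18 = 1322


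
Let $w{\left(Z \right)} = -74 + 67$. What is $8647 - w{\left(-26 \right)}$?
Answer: $8654$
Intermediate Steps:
$w{\left(Z \right)} = -7$
$8647 - w{\left(-26 \right)} = 8647 - -7 = 8647 + 7 = 8654$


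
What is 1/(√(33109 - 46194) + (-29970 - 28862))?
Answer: -58832/3461217309 - I*√13085/3461217309 ≈ -1.6997e-5 - 3.3049e-8*I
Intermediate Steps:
1/(√(33109 - 46194) + (-29970 - 28862)) = 1/(√(-13085) - 58832) = 1/(I*√13085 - 58832) = 1/(-58832 + I*√13085)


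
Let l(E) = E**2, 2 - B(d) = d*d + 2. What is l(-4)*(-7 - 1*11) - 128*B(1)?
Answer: -160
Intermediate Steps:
B(d) = -d**2 (B(d) = 2 - (d*d + 2) = 2 - (d**2 + 2) = 2 - (2 + d**2) = 2 + (-2 - d**2) = -d**2)
l(-4)*(-7 - 1*11) - 128*B(1) = (-4)**2*(-7 - 1*11) - (-128)*1**2 = 16*(-7 - 11) - (-128) = 16*(-18) - 128*(-1) = -288 + 128 = -160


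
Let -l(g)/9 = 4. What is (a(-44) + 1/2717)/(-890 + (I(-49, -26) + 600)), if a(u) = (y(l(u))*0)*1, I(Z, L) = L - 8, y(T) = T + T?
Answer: -1/880308 ≈ -1.1360e-6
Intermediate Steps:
l(g) = -36 (l(g) = -9*4 = -36)
y(T) = 2*T
I(Z, L) = -8 + L
a(u) = 0 (a(u) = ((2*(-36))*0)*1 = -72*0*1 = 0*1 = 0)
(a(-44) + 1/2717)/(-890 + (I(-49, -26) + 600)) = (0 + 1/2717)/(-890 + ((-8 - 26) + 600)) = (0 + 1/2717)/(-890 + (-34 + 600)) = 1/(2717*(-890 + 566)) = (1/2717)/(-324) = (1/2717)*(-1/324) = -1/880308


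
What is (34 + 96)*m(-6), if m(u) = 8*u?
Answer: -6240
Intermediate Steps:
(34 + 96)*m(-6) = (34 + 96)*(8*(-6)) = 130*(-48) = -6240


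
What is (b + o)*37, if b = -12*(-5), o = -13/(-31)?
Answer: 69301/31 ≈ 2235.5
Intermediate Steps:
o = 13/31 (o = -13*(-1/31) = 13/31 ≈ 0.41935)
b = 60
(b + o)*37 = (60 + 13/31)*37 = (1873/31)*37 = 69301/31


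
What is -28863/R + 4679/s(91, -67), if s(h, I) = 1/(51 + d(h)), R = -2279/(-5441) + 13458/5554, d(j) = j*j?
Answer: 1673647757754425/42941272 ≈ 3.8975e+7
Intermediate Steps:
d(j) = j²
R = 42941272/15109657 (R = -2279*(-1/5441) + 13458*(1/5554) = 2279/5441 + 6729/2777 = 42941272/15109657 ≈ 2.8420)
s(h, I) = 1/(51 + h²)
-28863/R + 4679/s(91, -67) = -28863/42941272/15109657 + 4679/(1/(51 + 91²)) = -28863*15109657/42941272 + 4679/(1/(51 + 8281)) = -436110029991/42941272 + 4679/(1/8332) = -436110029991/42941272 + 4679*8332 = -436110029991/42941272 + 38985428 = 1673647757754425/42941272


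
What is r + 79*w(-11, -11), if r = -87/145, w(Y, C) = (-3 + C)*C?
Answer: 60827/5 ≈ 12165.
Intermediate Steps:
w(Y, C) = C*(-3 + C)
r = -⅗ (r = -87*1/145 = -⅗ ≈ -0.60000)
r + 79*w(-11, -11) = -⅗ + 79*(-11*(-3 - 11)) = -⅗ + 79*(-11*(-14)) = -⅗ + 79*154 = -⅗ + 12166 = 60827/5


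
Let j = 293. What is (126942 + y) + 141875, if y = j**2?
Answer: 354666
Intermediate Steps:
y = 85849 (y = 293**2 = 85849)
(126942 + y) + 141875 = (126942 + 85849) + 141875 = 212791 + 141875 = 354666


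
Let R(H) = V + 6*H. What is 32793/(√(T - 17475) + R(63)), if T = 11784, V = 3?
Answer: 4164711/50284 - 10931*I*√5691/50284 ≈ 82.824 - 16.399*I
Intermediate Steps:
R(H) = 3 + 6*H
32793/(√(T - 17475) + R(63)) = 32793/(√(11784 - 17475) + (3 + 6*63)) = 32793/(√(-5691) + (3 + 378)) = 32793/(I*√5691 + 381) = 32793/(381 + I*√5691)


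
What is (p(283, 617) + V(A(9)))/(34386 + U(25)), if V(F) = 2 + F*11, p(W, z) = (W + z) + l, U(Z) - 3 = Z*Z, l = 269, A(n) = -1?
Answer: 580/17507 ≈ 0.033130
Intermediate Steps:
U(Z) = 3 + Z² (U(Z) = 3 + Z*Z = 3 + Z²)
p(W, z) = 269 + W + z (p(W, z) = (W + z) + 269 = 269 + W + z)
V(F) = 2 + 11*F
(p(283, 617) + V(A(9)))/(34386 + U(25)) = ((269 + 283 + 617) + (2 + 11*(-1)))/(34386 + (3 + 25²)) = (1169 + (2 - 11))/(34386 + (3 + 625)) = (1169 - 9)/(34386 + 628) = 1160/35014 = 1160*(1/35014) = 580/17507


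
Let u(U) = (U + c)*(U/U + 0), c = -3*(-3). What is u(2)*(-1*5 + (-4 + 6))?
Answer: -33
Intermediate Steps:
c = 9
u(U) = 9 + U (u(U) = (U + 9)*(U/U + 0) = (9 + U)*(1 + 0) = (9 + U)*1 = 9 + U)
u(2)*(-1*5 + (-4 + 6)) = (9 + 2)*(-1*5 + (-4 + 6)) = 11*(-5 + 2) = 11*(-3) = -33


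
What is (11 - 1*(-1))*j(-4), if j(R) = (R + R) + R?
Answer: -144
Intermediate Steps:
j(R) = 3*R (j(R) = 2*R + R = 3*R)
(11 - 1*(-1))*j(-4) = (11 - 1*(-1))*(3*(-4)) = (11 + 1)*(-12) = 12*(-12) = -144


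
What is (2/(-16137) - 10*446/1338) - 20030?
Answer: -323277902/16137 ≈ -20033.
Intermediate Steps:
(2/(-16137) - 10*446/1338) - 20030 = (2*(-1/16137) - 4460*1/1338) - 20030 = (-2/16137 - 10/3) - 20030 = -53792/16137 - 20030 = -323277902/16137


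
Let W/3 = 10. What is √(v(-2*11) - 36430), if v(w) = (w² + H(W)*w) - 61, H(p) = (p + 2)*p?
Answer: I*√57127 ≈ 239.01*I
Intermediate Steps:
W = 30 (W = 3*10 = 30)
H(p) = p*(2 + p) (H(p) = (2 + p)*p = p*(2 + p))
v(w) = -61 + w² + 960*w (v(w) = (w² + (30*(2 + 30))*w) - 61 = (w² + (30*32)*w) - 61 = (w² + 960*w) - 61 = -61 + w² + 960*w)
√(v(-2*11) - 36430) = √((-61 + (-2*11)² + 960*(-2*11)) - 36430) = √((-61 + (-22)² + 960*(-22)) - 36430) = √((-61 + 484 - 21120) - 36430) = √(-20697 - 36430) = √(-57127) = I*√57127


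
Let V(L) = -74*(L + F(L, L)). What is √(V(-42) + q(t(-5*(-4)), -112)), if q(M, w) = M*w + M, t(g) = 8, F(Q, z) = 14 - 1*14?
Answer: 2*√555 ≈ 47.117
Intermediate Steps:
F(Q, z) = 0 (F(Q, z) = 14 - 14 = 0)
q(M, w) = M + M*w
V(L) = -74*L (V(L) = -74*(L + 0) = -74*L)
√(V(-42) + q(t(-5*(-4)), -112)) = √(-74*(-42) + 8*(1 - 112)) = √(3108 + 8*(-111)) = √(3108 - 888) = √2220 = 2*√555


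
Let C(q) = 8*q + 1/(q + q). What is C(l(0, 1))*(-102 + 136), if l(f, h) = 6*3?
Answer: 88145/18 ≈ 4896.9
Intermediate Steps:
l(f, h) = 18
C(q) = 1/(2*q) + 8*q (C(q) = 8*q + 1/(2*q) = 1/(2*q) + 8*q)
C(l(0, 1))*(-102 + 136) = ((1/2)/18 + 8*18)*(-102 + 136) = ((1/2)*(1/18) + 144)*34 = (1/36 + 144)*34 = (5185/36)*34 = 88145/18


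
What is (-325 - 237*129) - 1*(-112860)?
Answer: 81962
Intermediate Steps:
(-325 - 237*129) - 1*(-112860) = (-325 - 30573) + 112860 = -30898 + 112860 = 81962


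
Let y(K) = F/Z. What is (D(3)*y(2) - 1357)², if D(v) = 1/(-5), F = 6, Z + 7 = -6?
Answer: 7779063601/4225 ≈ 1.8412e+6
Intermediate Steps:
Z = -13 (Z = -7 - 6 = -13)
D(v) = -⅕
y(K) = -6/13 (y(K) = 6/(-13) = 6*(-1/13) = -6/13)
(D(3)*y(2) - 1357)² = (-⅕*(-6/13) - 1357)² = (6/65 - 1357)² = (-88199/65)² = 7779063601/4225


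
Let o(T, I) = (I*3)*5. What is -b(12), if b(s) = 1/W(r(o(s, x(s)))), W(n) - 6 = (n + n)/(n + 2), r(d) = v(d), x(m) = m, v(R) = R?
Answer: -91/726 ≈ -0.12534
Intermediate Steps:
o(T, I) = 15*I (o(T, I) = (3*I)*5 = 15*I)
r(d) = d
W(n) = 6 + 2*n/(2 + n) (W(n) = 6 + (n + n)/(n + 2) = 6 + (2*n)/(2 + n) = 6 + 2*n/(2 + n))
b(s) = (2 + 15*s)/(4*(3 + 30*s)) (b(s) = 1/(4*(3 + 2*(15*s))/(2 + 15*s)) = 1/(4*(3 + 30*s)/(2 + 15*s)) = (2 + 15*s)/(4*(3 + 30*s)))
-b(12) = -(2 + 15*12)/(12*(1 + 10*12)) = -(2 + 180)/(12*(1 + 120)) = -182/(12*121) = -1*91/726 = -91/726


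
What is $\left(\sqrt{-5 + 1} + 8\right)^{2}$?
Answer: $60 + 32 i \approx 60.0 + 32.0 i$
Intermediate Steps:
$\left(\sqrt{-5 + 1} + 8\right)^{2} = \left(\sqrt{-4} + 8\right)^{2} = \left(2 i + 8\right)^{2} = \left(8 + 2 i\right)^{2}$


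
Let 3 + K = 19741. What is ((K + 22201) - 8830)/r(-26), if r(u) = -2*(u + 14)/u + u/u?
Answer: 430417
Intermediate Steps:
K = 19738 (K = -3 + 19741 = 19738)
r(u) = 1 - 2*(14 + u)/u (r(u) = -2*(14 + u)/u + 1 = 1 - 2*(14 + u)/u)
((K + 22201) - 8830)/r(-26) = ((19738 + 22201) - 8830)/(((-28 - 1*(-26))/(-26))) = (41939 - 8830)/((-(-28 + 26)/26)) = 33109/((-1/26*(-2))) = 33109/(1/13) = 33109*13 = 430417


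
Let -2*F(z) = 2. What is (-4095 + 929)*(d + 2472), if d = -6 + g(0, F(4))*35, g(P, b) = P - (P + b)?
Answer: -7918166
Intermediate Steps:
F(z) = -1 (F(z) = -1/2*2 = -1)
g(P, b) = -b (g(P, b) = P + (-P - b) = -b)
d = 29 (d = -6 - 1*(-1)*35 = -6 + 1*35 = -6 + 35 = 29)
(-4095 + 929)*(d + 2472) = (-4095 + 929)*(29 + 2472) = -3166*2501 = -7918166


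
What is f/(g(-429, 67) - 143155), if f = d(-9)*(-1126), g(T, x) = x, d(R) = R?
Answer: -1689/23848 ≈ -0.070824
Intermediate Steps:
f = 10134 (f = -9*(-1126) = 10134)
f/(g(-429, 67) - 143155) = 10134/(67 - 143155) = 10134/(-143088) = 10134*(-1/143088) = -1689/23848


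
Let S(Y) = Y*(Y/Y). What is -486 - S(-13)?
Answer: -473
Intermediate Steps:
S(Y) = Y (S(Y) = Y*1 = Y)
-486 - S(-13) = -486 - 1*(-13) = -486 + 13 = -473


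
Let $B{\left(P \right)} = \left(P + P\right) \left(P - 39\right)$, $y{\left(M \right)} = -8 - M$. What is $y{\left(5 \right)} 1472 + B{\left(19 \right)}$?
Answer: $-19896$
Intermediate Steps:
$B{\left(P \right)} = 2 P \left(-39 + P\right)$
$y{\left(5 \right)} 1472 + B{\left(19 \right)} = \left(-8 - 5\right) 1472 + 2 \cdot 19 \left(-39 + 19\right) = \left(-8 - 5\right) 1472 + 2 \cdot 19 \left(-20\right) = \left(-13\right) 1472 - 760 = -19136 - 760 = -19896$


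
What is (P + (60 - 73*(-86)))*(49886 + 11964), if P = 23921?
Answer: 1871519150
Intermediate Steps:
(P + (60 - 73*(-86)))*(49886 + 11964) = (23921 + (60 - 73*(-86)))*(49886 + 11964) = (23921 + (60 + 6278))*61850 = (23921 + 6338)*61850 = 30259*61850 = 1871519150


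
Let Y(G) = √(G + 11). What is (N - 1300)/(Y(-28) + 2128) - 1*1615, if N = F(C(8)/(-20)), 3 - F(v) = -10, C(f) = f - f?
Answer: (-1615*√17 + 3438007*I)/(√17 - 2128*I) ≈ -1615.6 + 0.0011718*I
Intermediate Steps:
C(f) = 0
F(v) = 13 (F(v) = 3 - 1*(-10) = 3 + 10 = 13)
N = 13
Y(G) = √(11 + G)
(N - 1300)/(Y(-28) + 2128) - 1*1615 = (13 - 1300)/(√(11 - 28) + 2128) - 1*1615 = -1287/(√(-17) + 2128) - 1615 = -1287/(I*√17 + 2128) - 1615 = -1287/(2128 + I*√17) - 1615 = -1615 - 1287/(2128 + I*√17)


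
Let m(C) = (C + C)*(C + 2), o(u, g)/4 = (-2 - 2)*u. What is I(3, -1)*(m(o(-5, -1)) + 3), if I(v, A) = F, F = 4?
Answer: 52492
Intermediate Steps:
o(u, g) = -16*u (o(u, g) = 4*((-2 - 2)*u) = 4*(-4*u) = -16*u)
I(v, A) = 4
m(C) = 2*C*(2 + C) (m(C) = (2*C)*(2 + C) = 2*C*(2 + C))
I(3, -1)*(m(o(-5, -1)) + 3) = 4*(2*(-16*(-5))*(2 - 16*(-5)) + 3) = 4*(2*80*(2 + 80) + 3) = 4*(2*80*82 + 3) = 4*(13120 + 3) = 4*13123 = 52492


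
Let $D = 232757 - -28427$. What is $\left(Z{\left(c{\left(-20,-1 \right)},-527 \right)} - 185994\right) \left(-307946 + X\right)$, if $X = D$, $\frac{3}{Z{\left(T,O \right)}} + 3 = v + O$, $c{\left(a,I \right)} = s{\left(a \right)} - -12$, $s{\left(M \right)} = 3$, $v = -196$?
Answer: $\frac{1052391646169}{121} \approx 8.6974 \cdot 10^{9}$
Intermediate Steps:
$c{\left(a,I \right)} = 15$ ($c{\left(a,I \right)} = 3 - -12 = 3 + 12 = 15$)
$Z{\left(T,O \right)} = \frac{3}{-199 + O}$ ($Z{\left(T,O \right)} = \frac{3}{-3 + \left(-196 + O\right)} = \frac{3}{-199 + O}$)
$D = 261184$ ($D = 232757 + 28427 = 261184$)
$X = 261184$
$\left(Z{\left(c{\left(-20,-1 \right)},-527 \right)} - 185994\right) \left(-307946 + X\right) = \left(\frac{3}{-199 - 527} - 185994\right) \left(-307946 + 261184\right) = \left(\frac{3}{-726} - 185994\right) \left(-46762\right) = \left(3 \left(- \frac{1}{726}\right) - 185994\right) \left(-46762\right) = \left(- \frac{1}{242} - 185994\right) \left(-46762\right) = \left(- \frac{45010549}{242}\right) \left(-46762\right) = \frac{1052391646169}{121}$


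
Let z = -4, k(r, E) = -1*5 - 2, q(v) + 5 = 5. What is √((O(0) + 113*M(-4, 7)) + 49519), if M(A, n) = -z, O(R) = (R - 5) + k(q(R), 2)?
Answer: 3*√5551 ≈ 223.52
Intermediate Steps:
q(v) = 0 (q(v) = -5 + 5 = 0)
k(r, E) = -7 (k(r, E) = -5 - 2 = -7)
O(R) = -12 + R (O(R) = (R - 5) - 7 = (-5 + R) - 7 = -12 + R)
M(A, n) = 4 (M(A, n) = -1*(-4) = 4)
√((O(0) + 113*M(-4, 7)) + 49519) = √(((-12 + 0) + 113*4) + 49519) = √((-12 + 452) + 49519) = √(440 + 49519) = √49959 = 3*√5551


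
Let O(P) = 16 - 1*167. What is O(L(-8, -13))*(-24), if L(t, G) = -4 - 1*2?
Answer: 3624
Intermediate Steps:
L(t, G) = -6 (L(t, G) = -4 - 2 = -6)
O(P) = -151 (O(P) = 16 - 167 = -151)
O(L(-8, -13))*(-24) = -151*(-24) = 3624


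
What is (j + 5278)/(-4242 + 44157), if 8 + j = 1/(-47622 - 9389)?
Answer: 100149323/758531355 ≈ 0.13203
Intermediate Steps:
j = -456089/57011 (j = -8 + 1/(-47622 - 9389) = -8 + 1/(-57011) = -8 - 1/57011 = -456089/57011 ≈ -8.0000)
(j + 5278)/(-4242 + 44157) = (-456089/57011 + 5278)/(-4242 + 44157) = (300447969/57011)/39915 = (300447969/57011)*(1/39915) = 100149323/758531355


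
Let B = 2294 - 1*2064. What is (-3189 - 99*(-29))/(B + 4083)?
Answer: -318/4313 ≈ -0.073731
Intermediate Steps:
B = 230 (B = 2294 - 2064 = 230)
(-3189 - 99*(-29))/(B + 4083) = (-3189 - 99*(-29))/(230 + 4083) = (-3189 + 2871)/4313 = -318*1/4313 = -318/4313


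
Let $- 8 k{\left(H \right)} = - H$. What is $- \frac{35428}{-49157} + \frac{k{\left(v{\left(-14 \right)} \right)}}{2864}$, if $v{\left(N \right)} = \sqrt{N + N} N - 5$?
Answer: $\frac{811480551}{1126285184} - \frac{7 i \sqrt{7}}{5728} \approx 0.72049 - 0.0032333 i$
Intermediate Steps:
$v{\left(N \right)} = -5 + \sqrt{2} N^{\frac{3}{2}}$ ($v{\left(N \right)} = \sqrt{2 N} N - 5 = \sqrt{2} \sqrt{N} N - 5 = \sqrt{2} N^{\frac{3}{2}} - 5 = -5 + \sqrt{2} N^{\frac{3}{2}}$)
$k{\left(H \right)} = \frac{H}{8}$ ($k{\left(H \right)} = - \frac{\left(-1\right) H}{8} = \frac{H}{8}$)
$- \frac{35428}{-49157} + \frac{k{\left(v{\left(-14 \right)} \right)}}{2864} = - \frac{35428}{-49157} + \frac{\frac{1}{8} \left(-5 + \sqrt{2} \left(-14\right)^{\frac{3}{2}}\right)}{2864} = \left(-35428\right) \left(- \frac{1}{49157}\right) + \frac{-5 + \sqrt{2} \left(- 14 i \sqrt{14}\right)}{8} \cdot \frac{1}{2864} = \frac{35428}{49157} + \frac{-5 - 28 i \sqrt{7}}{8} \cdot \frac{1}{2864} = \frac{35428}{49157} + \left(- \frac{5}{8} - \frac{7 i \sqrt{7}}{2}\right) \frac{1}{2864} = \frac{35428}{49157} - \left(\frac{5}{22912} + \frac{7 i \sqrt{7}}{5728}\right) = \frac{811480551}{1126285184} - \frac{7 i \sqrt{7}}{5728}$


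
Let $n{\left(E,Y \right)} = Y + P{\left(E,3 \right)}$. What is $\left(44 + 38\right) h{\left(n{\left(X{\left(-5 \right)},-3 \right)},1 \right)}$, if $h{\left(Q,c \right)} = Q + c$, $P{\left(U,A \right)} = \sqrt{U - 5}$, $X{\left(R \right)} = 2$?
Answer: $-164 + 82 i \sqrt{3} \approx -164.0 + 142.03 i$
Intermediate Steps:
$P{\left(U,A \right)} = \sqrt{-5 + U}$
$n{\left(E,Y \right)} = Y + \sqrt{-5 + E}$
$\left(44 + 38\right) h{\left(n{\left(X{\left(-5 \right)},-3 \right)},1 \right)} = \left(44 + 38\right) \left(\left(-3 + \sqrt{-5 + 2}\right) + 1\right) = 82 \left(\left(-3 + \sqrt{-3}\right) + 1\right) = 82 \left(\left(-3 + i \sqrt{3}\right) + 1\right) = 82 \left(-2 + i \sqrt{3}\right) = -164 + 82 i \sqrt{3}$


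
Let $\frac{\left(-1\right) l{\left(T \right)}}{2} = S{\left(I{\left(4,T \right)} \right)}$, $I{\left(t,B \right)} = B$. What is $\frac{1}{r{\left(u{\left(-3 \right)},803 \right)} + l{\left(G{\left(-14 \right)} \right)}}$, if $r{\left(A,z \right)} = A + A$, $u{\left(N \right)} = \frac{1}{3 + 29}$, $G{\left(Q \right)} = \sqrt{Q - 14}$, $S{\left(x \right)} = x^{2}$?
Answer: $\frac{16}{897} \approx 0.017837$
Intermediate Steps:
$G{\left(Q \right)} = \sqrt{-14 + Q}$
$l{\left(T \right)} = - 2 T^{2}$
$u{\left(N \right)} = \frac{1}{32}$
$r{\left(A,z \right)} = 2 A$
$\frac{1}{r{\left(u{\left(-3 \right)},803 \right)} + l{\left(G{\left(-14 \right)} \right)}} = \frac{1}{2 \cdot \frac{1}{32} - 2 \left(\sqrt{-14 - 14}\right)^{2}} = \frac{1}{\frac{1}{16} - 2 \left(\sqrt{-28}\right)^{2}} = \frac{1}{\frac{1}{16} - 2 \left(2 i \sqrt{7}\right)^{2}} = \frac{1}{\frac{1}{16} - -56} = \frac{1}{\frac{1}{16} + 56} = \frac{1}{\frac{897}{16}} = \frac{16}{897}$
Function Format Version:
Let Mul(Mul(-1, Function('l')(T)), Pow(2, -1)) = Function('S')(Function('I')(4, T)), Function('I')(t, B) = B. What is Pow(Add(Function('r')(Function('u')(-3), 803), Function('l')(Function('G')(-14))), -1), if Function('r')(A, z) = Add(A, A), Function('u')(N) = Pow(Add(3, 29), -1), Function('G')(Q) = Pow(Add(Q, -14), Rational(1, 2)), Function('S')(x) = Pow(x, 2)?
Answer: Rational(16, 897) ≈ 0.017837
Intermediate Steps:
Function('G')(Q) = Pow(Add(-14, Q), Rational(1, 2))
Function('l')(T) = Mul(-2, Pow(T, 2))
Function('u')(N) = Rational(1, 32) (Function('u')(N) = Pow(32, -1) = Rational(1, 32))
Function('r')(A, z) = Mul(2, A)
Pow(Add(Function('r')(Function('u')(-3), 803), Function('l')(Function('G')(-14))), -1) = Pow(Add(Mul(2, Rational(1, 32)), Mul(-2, Pow(Pow(Add(-14, -14), Rational(1, 2)), 2))), -1) = Pow(Add(Rational(1, 16), Mul(-2, Pow(Pow(-28, Rational(1, 2)), 2))), -1) = Pow(Add(Rational(1, 16), Mul(-2, Pow(Mul(2, I, Pow(7, Rational(1, 2))), 2))), -1) = Pow(Add(Rational(1, 16), Mul(-2, -28)), -1) = Pow(Add(Rational(1, 16), 56), -1) = Pow(Rational(897, 16), -1) = Rational(16, 897)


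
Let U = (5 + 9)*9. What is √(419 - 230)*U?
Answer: 378*√21 ≈ 1732.2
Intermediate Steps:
U = 126 (U = 14*9 = 126)
√(419 - 230)*U = √(419 - 230)*126 = √189*126 = (3*√21)*126 = 378*√21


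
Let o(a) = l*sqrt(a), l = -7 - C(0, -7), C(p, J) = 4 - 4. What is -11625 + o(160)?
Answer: -11625 - 28*sqrt(10) ≈ -11714.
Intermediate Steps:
C(p, J) = 0
l = -7 (l = -7 - 1*0 = -7 + 0 = -7)
o(a) = -7*sqrt(a)
-11625 + o(160) = -11625 - 28*sqrt(10)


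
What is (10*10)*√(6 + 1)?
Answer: 100*√7 ≈ 264.58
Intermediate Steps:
(10*10)*√(6 + 1) = 100*√7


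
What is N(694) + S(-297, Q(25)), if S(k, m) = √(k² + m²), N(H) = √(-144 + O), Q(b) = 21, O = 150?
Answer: √6 + 15*√394 ≈ 300.19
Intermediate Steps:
N(H) = √6 (N(H) = √(-144 + 150) = √6)
N(694) + S(-297, Q(25)) = √6 + √((-297)² + 21²) = √6 + √(88209 + 441) = √6 + √88650 = √6 + 15*√394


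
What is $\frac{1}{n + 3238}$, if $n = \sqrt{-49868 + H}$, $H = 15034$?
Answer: $\frac{1619}{5259739} - \frac{i \sqrt{34834}}{10519478} \approx 0.00030781 - 1.7742 \cdot 10^{-5} i$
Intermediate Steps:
$n = i \sqrt{34834}$ ($n = \sqrt{-49868 + 15034} = \sqrt{-34834} = i \sqrt{34834} \approx 186.64 i$)
$\frac{1}{n + 3238} = \frac{1}{i \sqrt{34834} + 3238} = \frac{1}{3238 + i \sqrt{34834}}$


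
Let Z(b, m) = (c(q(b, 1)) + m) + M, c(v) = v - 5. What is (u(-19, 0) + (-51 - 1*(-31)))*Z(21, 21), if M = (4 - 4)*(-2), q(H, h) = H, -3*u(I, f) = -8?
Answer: -1924/3 ≈ -641.33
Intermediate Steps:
u(I, f) = 8/3 (u(I, f) = -1/3*(-8) = 8/3)
c(v) = -5 + v
M = 0 (M = 0*(-2) = 0)
Z(b, m) = -5 + b + m (Z(b, m) = ((-5 + b) + m) + 0 = (-5 + b + m) + 0 = -5 + b + m)
(u(-19, 0) + (-51 - 1*(-31)))*Z(21, 21) = (8/3 + (-51 - 1*(-31)))*(-5 + 21 + 21) = (8/3 + (-51 + 31))*37 = (8/3 - 20)*37 = -52/3*37 = -1924/3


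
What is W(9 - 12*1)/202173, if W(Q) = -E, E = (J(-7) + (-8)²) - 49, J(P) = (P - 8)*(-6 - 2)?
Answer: -45/67391 ≈ -0.00066775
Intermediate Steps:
J(P) = 64 - 8*P (J(P) = (-8 + P)*(-8) = 64 - 8*P)
E = 135 (E = ((64 - 8*(-7)) + (-8)²) - 49 = ((64 + 56) + 64) - 49 = (120 + 64) - 49 = 184 - 49 = 135)
W(Q) = -135 (W(Q) = -1*135 = -135)
W(9 - 12*1)/202173 = -135/202173 = -135*1/202173 = -45/67391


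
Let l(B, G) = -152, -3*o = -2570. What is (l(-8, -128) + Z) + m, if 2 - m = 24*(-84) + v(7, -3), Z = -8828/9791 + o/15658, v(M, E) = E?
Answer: 429602752772/229961217 ≈ 1868.2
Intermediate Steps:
o = 2570/3 (o = -⅓*(-2570) = 2570/3 ≈ 856.67)
Z = -194761801/229961217 (Z = -8828/9791 + (2570/3)/15658 = -8828*1/9791 + (2570/3)*(1/15658) = -8828/9791 + 1285/23487 = -194761801/229961217 ≈ -0.84693)
m = 2021 (m = 2 - (24*(-84) - 3) = 2 - (-2016 - 3) = 2 - 1*(-2019) = 2 + 2019 = 2021)
(l(-8, -128) + Z) + m = (-152 - 194761801/229961217) + 2021 = -35148866785/229961217 + 2021 = 429602752772/229961217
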